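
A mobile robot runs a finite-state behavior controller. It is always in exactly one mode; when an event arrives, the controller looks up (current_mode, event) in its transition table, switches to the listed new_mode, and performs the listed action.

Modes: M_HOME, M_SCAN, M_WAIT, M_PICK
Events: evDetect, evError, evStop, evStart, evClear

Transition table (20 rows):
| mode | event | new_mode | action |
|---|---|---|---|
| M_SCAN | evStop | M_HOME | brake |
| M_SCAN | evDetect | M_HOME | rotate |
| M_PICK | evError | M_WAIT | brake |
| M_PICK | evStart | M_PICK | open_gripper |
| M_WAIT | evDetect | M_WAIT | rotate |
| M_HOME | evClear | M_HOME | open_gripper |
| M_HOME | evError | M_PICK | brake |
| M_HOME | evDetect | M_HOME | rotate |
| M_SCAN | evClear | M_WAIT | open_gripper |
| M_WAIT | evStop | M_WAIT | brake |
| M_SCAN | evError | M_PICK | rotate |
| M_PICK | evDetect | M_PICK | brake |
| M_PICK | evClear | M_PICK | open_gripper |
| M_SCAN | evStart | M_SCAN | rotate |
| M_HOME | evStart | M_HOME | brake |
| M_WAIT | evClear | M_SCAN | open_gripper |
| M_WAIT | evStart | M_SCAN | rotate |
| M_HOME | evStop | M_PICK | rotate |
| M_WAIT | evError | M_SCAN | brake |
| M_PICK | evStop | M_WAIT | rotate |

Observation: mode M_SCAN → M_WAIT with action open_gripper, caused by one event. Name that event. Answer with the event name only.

evClear

try evDetect: (M_SCAN, evDetect) → (M_HOME, rotate)
try evError: (M_SCAN, evError) → (M_PICK, rotate)
try evStop: (M_SCAN, evStop) → (M_HOME, brake)
try evStart: (M_SCAN, evStart) → (M_SCAN, rotate)
try evClear: (M_SCAN, evClear) → (M_WAIT, open_gripper)  ← matches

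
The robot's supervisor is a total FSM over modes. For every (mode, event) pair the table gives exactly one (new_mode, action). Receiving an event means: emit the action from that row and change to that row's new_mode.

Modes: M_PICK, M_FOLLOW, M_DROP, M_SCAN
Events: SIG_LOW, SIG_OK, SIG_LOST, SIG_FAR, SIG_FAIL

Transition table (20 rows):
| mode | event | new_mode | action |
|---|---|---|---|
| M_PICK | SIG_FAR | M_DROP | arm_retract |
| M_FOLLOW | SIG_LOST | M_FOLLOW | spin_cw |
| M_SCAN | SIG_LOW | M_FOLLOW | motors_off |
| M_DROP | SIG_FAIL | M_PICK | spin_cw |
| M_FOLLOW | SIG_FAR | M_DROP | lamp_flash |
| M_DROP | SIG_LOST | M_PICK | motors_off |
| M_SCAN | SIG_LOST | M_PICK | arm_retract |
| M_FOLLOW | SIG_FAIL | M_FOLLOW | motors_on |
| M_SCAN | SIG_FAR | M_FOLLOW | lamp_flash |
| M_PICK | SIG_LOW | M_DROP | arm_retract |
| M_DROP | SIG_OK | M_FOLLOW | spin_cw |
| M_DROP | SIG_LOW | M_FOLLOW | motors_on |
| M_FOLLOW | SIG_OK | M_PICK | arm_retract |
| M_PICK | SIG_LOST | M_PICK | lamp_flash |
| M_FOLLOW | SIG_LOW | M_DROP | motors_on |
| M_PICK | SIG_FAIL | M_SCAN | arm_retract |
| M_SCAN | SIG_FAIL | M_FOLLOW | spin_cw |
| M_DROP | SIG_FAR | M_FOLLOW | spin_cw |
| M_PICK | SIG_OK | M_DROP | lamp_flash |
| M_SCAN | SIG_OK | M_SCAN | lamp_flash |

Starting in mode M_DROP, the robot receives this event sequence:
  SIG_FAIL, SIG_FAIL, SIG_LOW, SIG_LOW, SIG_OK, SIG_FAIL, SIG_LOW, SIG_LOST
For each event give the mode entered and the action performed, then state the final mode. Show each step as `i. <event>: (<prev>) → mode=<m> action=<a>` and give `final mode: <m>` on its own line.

1. SIG_FAIL: (M_DROP) → mode=M_PICK action=spin_cw
2. SIG_FAIL: (M_PICK) → mode=M_SCAN action=arm_retract
3. SIG_LOW: (M_SCAN) → mode=M_FOLLOW action=motors_off
4. SIG_LOW: (M_FOLLOW) → mode=M_DROP action=motors_on
5. SIG_OK: (M_DROP) → mode=M_FOLLOW action=spin_cw
6. SIG_FAIL: (M_FOLLOW) → mode=M_FOLLOW action=motors_on
7. SIG_LOW: (M_FOLLOW) → mode=M_DROP action=motors_on
8. SIG_LOST: (M_DROP) → mode=M_PICK action=motors_off

final mode: M_PICK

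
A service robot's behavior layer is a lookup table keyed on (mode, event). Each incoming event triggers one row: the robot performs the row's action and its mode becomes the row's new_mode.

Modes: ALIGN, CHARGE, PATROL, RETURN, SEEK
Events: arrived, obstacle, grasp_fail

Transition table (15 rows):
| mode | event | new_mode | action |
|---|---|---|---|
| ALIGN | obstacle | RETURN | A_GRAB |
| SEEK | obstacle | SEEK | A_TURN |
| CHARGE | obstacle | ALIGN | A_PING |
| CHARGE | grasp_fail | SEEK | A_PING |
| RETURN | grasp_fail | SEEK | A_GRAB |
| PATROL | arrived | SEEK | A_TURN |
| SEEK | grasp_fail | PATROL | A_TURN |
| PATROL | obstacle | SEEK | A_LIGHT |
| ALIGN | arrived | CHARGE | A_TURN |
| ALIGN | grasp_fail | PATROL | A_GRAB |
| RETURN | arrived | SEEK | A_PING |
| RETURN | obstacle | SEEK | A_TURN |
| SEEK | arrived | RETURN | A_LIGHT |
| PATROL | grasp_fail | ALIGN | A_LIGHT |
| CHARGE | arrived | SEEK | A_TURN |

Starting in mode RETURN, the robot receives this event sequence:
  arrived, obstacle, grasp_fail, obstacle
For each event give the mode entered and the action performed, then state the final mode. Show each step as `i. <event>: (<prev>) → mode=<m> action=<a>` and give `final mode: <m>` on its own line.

1. arrived: (RETURN) → mode=SEEK action=A_PING
2. obstacle: (SEEK) → mode=SEEK action=A_TURN
3. grasp_fail: (SEEK) → mode=PATROL action=A_TURN
4. obstacle: (PATROL) → mode=SEEK action=A_LIGHT

final mode: SEEK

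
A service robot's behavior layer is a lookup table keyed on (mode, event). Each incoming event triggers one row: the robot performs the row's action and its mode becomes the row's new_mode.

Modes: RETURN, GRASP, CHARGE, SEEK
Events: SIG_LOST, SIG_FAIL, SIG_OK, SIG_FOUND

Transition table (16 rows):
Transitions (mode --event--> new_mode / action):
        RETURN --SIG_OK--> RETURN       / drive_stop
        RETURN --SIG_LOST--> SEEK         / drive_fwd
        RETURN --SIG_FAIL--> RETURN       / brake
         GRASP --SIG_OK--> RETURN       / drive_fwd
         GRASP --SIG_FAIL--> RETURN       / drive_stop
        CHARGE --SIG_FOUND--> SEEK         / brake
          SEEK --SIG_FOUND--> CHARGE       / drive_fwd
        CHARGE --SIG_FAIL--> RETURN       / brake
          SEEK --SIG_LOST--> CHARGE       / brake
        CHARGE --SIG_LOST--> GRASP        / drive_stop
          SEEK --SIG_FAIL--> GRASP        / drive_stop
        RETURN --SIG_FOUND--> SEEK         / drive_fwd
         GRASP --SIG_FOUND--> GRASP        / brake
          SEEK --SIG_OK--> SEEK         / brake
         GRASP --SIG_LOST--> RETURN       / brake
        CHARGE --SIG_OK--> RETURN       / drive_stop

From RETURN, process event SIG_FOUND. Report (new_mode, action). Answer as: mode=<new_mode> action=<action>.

mode=SEEK action=drive_fwd

current mode = RETURN; filter table to that mode:
  (RETURN, SIG_OK) → (RETURN, drive_stop)
  (RETURN, SIG_LOST) → (SEEK, drive_fwd)
  (RETURN, SIG_FAIL) → (RETURN, brake)
  (RETURN, SIG_FOUND) → (SEEK, drive_fwd)  ← event matches
event = SIG_FOUND selects (SEEK, drive_fwd)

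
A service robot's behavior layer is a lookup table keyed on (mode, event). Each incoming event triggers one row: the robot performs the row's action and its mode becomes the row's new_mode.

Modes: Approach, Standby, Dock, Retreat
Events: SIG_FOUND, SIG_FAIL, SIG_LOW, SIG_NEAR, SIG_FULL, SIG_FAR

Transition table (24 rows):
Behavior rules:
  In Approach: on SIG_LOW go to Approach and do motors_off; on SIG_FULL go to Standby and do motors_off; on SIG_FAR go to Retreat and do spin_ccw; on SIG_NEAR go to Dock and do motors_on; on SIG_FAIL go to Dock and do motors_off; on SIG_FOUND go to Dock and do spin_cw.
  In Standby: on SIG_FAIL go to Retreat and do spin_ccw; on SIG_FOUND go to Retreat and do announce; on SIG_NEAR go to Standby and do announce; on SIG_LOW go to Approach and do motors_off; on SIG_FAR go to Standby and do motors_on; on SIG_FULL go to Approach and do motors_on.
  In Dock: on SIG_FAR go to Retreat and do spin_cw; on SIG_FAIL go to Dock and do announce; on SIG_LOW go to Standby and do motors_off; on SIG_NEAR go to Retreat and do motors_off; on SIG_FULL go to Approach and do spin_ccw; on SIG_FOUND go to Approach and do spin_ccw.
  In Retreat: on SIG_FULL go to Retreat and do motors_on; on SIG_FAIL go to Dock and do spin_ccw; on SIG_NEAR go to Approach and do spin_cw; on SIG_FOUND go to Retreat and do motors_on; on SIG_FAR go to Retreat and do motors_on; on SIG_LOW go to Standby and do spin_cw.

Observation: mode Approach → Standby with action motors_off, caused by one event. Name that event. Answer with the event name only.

SIG_FULL

try SIG_FOUND: (Approach, SIG_FOUND) → (Dock, spin_cw)
try SIG_FAIL: (Approach, SIG_FAIL) → (Dock, motors_off)
try SIG_LOW: (Approach, SIG_LOW) → (Approach, motors_off)
try SIG_NEAR: (Approach, SIG_NEAR) → (Dock, motors_on)
try SIG_FULL: (Approach, SIG_FULL) → (Standby, motors_off)  ← matches
try SIG_FAR: (Approach, SIG_FAR) → (Retreat, spin_ccw)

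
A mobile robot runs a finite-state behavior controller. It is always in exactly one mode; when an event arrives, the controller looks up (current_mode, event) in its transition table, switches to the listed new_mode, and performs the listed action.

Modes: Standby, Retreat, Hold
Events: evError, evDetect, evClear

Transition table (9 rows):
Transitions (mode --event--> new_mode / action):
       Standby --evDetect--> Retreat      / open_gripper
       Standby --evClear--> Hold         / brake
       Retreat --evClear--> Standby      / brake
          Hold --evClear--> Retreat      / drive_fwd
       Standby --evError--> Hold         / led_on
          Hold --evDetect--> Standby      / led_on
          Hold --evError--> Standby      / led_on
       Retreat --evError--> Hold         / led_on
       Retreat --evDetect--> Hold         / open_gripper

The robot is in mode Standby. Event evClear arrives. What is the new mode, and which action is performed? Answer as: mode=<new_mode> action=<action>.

mode=Hold action=brake

current mode = Standby; filter table to that mode:
  (Standby, evDetect) → (Retreat, open_gripper)
  (Standby, evClear) → (Hold, brake)  ← event matches
  (Standby, evError) → (Hold, led_on)
event = evClear selects (Hold, brake)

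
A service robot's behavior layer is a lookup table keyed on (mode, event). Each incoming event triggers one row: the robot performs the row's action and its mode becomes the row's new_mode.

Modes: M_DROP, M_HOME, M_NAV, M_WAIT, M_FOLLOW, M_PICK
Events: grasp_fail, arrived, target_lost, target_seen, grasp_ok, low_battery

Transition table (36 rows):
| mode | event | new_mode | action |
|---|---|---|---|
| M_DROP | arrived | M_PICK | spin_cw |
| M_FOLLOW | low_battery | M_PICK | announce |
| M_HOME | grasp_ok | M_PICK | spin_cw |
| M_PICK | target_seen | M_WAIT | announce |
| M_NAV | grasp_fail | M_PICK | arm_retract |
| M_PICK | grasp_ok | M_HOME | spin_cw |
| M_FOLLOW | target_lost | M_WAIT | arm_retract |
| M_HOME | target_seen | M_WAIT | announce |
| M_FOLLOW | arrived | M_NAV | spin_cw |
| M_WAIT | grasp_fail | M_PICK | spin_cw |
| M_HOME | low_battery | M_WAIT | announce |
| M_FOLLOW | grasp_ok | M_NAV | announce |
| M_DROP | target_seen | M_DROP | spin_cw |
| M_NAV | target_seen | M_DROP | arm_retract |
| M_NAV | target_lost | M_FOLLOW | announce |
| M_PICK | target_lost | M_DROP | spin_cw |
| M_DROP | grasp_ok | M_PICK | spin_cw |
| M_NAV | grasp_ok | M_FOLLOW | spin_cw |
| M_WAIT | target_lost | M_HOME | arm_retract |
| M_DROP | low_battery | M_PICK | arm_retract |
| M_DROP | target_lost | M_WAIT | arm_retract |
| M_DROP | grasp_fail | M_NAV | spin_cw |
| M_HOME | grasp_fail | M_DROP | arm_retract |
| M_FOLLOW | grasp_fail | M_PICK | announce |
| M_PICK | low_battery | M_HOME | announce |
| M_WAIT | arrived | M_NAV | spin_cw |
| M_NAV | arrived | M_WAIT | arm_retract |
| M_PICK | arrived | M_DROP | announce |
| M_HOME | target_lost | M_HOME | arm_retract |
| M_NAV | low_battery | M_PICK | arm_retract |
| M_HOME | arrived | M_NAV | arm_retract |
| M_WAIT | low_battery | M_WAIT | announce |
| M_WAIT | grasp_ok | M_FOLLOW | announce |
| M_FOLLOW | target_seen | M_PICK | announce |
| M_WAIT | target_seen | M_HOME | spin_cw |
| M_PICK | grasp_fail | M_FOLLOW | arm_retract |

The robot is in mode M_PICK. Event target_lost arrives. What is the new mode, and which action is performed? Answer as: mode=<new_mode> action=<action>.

mode=M_DROP action=spin_cw

current mode = M_PICK; filter table to that mode:
  (M_PICK, target_seen) → (M_WAIT, announce)
  (M_PICK, grasp_ok) → (M_HOME, spin_cw)
  (M_PICK, target_lost) → (M_DROP, spin_cw)  ← event matches
  (M_PICK, low_battery) → (M_HOME, announce)
  (M_PICK, arrived) → (M_DROP, announce)
  (M_PICK, grasp_fail) → (M_FOLLOW, arm_retract)
event = target_lost selects (M_DROP, spin_cw)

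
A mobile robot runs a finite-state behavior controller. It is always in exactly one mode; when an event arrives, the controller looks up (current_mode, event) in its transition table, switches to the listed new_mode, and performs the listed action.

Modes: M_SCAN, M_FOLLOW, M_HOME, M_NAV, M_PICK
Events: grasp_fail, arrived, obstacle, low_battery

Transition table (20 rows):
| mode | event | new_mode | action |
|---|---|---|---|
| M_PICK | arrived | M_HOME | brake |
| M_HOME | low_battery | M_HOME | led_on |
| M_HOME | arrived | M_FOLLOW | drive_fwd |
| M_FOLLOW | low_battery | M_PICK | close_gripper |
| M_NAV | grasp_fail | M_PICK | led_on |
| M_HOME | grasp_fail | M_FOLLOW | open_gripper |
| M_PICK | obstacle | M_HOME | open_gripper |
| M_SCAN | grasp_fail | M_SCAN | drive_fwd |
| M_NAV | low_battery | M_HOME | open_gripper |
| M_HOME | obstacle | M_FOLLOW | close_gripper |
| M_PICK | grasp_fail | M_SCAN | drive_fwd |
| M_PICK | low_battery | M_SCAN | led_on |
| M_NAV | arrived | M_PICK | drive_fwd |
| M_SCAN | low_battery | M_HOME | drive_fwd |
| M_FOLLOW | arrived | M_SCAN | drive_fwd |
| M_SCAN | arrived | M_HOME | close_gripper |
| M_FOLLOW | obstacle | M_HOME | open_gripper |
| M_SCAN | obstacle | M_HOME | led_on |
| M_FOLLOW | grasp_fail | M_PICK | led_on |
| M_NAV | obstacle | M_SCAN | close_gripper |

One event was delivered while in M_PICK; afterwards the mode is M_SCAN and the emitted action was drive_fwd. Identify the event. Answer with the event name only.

try grasp_fail: (M_PICK, grasp_fail) → (M_SCAN, drive_fwd)  ← matches
try arrived: (M_PICK, arrived) → (M_HOME, brake)
try obstacle: (M_PICK, obstacle) → (M_HOME, open_gripper)
try low_battery: (M_PICK, low_battery) → (M_SCAN, led_on)

grasp_fail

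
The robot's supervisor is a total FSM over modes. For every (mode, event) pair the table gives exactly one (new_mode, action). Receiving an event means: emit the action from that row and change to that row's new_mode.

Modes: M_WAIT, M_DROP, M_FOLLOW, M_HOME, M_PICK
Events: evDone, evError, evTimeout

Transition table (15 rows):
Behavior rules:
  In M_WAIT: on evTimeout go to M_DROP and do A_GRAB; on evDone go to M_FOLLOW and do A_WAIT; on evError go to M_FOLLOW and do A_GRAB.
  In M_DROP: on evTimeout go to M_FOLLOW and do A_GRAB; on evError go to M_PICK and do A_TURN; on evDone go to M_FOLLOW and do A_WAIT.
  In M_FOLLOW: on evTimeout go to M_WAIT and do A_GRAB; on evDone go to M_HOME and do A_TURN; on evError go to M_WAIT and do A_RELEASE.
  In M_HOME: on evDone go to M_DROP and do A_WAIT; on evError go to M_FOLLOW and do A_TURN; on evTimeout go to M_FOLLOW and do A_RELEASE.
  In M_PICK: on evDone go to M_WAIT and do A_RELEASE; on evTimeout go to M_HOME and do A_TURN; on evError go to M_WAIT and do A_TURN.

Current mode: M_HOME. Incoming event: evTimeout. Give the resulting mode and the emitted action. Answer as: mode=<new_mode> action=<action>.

mode=M_FOLLOW action=A_RELEASE

current mode = M_HOME; filter table to that mode:
  (M_HOME, evDone) → (M_DROP, A_WAIT)
  (M_HOME, evError) → (M_FOLLOW, A_TURN)
  (M_HOME, evTimeout) → (M_FOLLOW, A_RELEASE)  ← event matches
event = evTimeout selects (M_FOLLOW, A_RELEASE)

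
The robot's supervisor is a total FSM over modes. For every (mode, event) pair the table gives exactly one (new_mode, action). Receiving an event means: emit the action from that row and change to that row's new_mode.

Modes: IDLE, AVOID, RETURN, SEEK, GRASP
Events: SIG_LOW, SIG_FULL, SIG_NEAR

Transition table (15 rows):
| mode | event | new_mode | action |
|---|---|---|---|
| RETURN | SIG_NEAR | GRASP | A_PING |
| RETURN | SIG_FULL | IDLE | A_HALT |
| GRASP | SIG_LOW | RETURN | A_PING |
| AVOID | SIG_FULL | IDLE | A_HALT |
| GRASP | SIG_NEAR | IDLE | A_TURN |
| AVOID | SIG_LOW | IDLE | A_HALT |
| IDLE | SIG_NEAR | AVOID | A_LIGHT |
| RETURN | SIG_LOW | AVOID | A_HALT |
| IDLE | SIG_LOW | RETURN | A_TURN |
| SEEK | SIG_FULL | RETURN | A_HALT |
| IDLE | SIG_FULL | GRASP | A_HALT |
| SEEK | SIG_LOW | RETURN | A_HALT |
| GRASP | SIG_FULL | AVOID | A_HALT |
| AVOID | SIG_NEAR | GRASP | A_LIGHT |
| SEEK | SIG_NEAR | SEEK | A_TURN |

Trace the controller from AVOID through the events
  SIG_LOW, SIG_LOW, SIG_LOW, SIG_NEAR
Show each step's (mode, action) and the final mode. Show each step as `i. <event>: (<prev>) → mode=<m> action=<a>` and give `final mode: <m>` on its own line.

1. SIG_LOW: (AVOID) → mode=IDLE action=A_HALT
2. SIG_LOW: (IDLE) → mode=RETURN action=A_TURN
3. SIG_LOW: (RETURN) → mode=AVOID action=A_HALT
4. SIG_NEAR: (AVOID) → mode=GRASP action=A_LIGHT

final mode: GRASP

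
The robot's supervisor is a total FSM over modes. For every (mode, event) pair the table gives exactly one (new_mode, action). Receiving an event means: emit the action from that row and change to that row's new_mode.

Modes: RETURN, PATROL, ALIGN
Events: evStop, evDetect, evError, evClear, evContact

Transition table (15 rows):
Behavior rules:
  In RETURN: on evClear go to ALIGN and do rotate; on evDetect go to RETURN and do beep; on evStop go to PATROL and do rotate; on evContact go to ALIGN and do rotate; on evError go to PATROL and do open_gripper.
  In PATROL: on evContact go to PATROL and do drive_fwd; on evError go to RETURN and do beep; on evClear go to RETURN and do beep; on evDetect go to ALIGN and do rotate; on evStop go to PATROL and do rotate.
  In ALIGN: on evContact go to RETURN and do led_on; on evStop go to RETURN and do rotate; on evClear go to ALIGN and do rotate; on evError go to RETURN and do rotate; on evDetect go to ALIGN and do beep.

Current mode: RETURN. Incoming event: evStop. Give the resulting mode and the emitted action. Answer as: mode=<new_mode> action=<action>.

current mode = RETURN; filter table to that mode:
  (RETURN, evClear) → (ALIGN, rotate)
  (RETURN, evDetect) → (RETURN, beep)
  (RETURN, evStop) → (PATROL, rotate)  ← event matches
  (RETURN, evContact) → (ALIGN, rotate)
  (RETURN, evError) → (PATROL, open_gripper)
event = evStop selects (PATROL, rotate)

mode=PATROL action=rotate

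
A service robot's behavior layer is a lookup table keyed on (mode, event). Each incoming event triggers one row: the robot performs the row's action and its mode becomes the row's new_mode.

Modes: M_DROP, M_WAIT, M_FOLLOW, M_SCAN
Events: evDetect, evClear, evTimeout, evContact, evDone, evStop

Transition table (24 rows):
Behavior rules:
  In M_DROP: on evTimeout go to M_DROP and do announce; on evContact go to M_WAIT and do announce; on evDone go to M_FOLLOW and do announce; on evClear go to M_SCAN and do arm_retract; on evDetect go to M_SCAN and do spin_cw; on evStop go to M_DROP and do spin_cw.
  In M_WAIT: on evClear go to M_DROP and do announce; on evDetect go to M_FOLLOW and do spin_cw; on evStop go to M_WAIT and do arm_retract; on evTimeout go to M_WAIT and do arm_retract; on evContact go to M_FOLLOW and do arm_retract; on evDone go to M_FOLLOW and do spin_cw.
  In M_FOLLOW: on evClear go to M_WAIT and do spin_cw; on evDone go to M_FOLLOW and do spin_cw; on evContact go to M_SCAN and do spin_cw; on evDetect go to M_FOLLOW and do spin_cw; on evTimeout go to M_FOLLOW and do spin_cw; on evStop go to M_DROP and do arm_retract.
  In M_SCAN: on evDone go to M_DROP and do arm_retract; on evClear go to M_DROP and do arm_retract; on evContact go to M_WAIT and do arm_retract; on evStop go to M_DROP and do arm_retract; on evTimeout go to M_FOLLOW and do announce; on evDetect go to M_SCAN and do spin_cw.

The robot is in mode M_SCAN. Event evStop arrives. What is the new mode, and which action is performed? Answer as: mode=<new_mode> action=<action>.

current mode = M_SCAN; filter table to that mode:
  (M_SCAN, evDone) → (M_DROP, arm_retract)
  (M_SCAN, evClear) → (M_DROP, arm_retract)
  (M_SCAN, evContact) → (M_WAIT, arm_retract)
  (M_SCAN, evStop) → (M_DROP, arm_retract)  ← event matches
  (M_SCAN, evTimeout) → (M_FOLLOW, announce)
  (M_SCAN, evDetect) → (M_SCAN, spin_cw)
event = evStop selects (M_DROP, arm_retract)

mode=M_DROP action=arm_retract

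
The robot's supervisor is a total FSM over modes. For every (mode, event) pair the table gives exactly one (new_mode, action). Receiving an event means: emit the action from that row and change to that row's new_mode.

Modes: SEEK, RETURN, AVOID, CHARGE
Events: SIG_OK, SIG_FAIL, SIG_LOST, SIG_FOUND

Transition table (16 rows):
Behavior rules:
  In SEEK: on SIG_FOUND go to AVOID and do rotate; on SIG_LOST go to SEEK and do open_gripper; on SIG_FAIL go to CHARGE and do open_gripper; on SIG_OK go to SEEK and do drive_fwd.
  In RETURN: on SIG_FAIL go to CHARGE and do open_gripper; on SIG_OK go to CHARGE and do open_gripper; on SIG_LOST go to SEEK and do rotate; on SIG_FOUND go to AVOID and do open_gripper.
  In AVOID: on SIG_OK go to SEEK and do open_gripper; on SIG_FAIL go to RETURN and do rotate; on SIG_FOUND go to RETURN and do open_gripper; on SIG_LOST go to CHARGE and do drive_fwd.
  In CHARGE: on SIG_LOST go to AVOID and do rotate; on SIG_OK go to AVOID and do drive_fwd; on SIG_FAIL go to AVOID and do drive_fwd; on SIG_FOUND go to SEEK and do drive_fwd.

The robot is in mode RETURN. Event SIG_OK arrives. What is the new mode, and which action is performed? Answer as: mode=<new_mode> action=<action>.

current mode = RETURN; filter table to that mode:
  (RETURN, SIG_FAIL) → (CHARGE, open_gripper)
  (RETURN, SIG_OK) → (CHARGE, open_gripper)  ← event matches
  (RETURN, SIG_LOST) → (SEEK, rotate)
  (RETURN, SIG_FOUND) → (AVOID, open_gripper)
event = SIG_OK selects (CHARGE, open_gripper)

mode=CHARGE action=open_gripper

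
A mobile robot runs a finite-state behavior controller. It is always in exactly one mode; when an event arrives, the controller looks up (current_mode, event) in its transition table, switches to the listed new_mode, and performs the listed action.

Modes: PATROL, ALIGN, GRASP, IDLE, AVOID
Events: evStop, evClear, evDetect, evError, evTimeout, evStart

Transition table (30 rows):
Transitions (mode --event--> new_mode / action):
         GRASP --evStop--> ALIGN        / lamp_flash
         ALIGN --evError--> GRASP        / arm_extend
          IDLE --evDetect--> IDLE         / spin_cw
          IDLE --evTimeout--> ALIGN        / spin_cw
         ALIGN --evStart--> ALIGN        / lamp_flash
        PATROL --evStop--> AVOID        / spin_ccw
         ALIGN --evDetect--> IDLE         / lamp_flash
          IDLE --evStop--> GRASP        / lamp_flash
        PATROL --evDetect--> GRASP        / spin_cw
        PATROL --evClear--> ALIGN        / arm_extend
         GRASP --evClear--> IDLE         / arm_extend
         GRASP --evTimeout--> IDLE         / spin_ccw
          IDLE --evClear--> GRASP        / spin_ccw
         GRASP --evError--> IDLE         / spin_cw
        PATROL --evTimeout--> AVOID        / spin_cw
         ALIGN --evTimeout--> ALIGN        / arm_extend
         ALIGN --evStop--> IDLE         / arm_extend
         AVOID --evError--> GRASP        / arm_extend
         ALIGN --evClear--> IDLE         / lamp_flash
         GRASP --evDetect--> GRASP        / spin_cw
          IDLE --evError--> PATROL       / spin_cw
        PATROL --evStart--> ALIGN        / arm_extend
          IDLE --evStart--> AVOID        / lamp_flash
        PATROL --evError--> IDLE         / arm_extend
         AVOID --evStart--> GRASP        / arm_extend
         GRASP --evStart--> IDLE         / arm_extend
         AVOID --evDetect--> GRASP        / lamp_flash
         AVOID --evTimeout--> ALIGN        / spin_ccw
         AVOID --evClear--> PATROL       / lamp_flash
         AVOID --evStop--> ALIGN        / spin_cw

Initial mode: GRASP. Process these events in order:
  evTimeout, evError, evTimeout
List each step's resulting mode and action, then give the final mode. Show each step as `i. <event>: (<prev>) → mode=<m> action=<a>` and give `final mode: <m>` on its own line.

final mode: AVOID

1. evTimeout: (GRASP) → mode=IDLE action=spin_ccw
2. evError: (IDLE) → mode=PATROL action=spin_cw
3. evTimeout: (PATROL) → mode=AVOID action=spin_cw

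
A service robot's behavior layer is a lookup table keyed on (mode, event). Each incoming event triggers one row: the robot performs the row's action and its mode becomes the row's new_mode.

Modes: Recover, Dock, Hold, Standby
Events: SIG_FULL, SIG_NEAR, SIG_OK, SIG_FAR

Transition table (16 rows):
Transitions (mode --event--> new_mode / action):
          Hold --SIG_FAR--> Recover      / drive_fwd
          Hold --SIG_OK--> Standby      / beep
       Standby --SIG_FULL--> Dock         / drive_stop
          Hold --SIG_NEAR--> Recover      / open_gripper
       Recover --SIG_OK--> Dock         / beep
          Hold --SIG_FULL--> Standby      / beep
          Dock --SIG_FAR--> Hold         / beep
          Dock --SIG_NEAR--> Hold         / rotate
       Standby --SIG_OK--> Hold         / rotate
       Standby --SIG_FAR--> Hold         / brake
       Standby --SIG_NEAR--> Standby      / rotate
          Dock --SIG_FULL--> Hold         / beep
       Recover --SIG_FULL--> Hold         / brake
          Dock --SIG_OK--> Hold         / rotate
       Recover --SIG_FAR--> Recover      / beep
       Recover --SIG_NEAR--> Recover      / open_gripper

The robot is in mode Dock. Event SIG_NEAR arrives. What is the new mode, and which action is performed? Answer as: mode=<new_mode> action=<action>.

current mode = Dock; filter table to that mode:
  (Dock, SIG_FAR) → (Hold, beep)
  (Dock, SIG_NEAR) → (Hold, rotate)  ← event matches
  (Dock, SIG_FULL) → (Hold, beep)
  (Dock, SIG_OK) → (Hold, rotate)
event = SIG_NEAR selects (Hold, rotate)

mode=Hold action=rotate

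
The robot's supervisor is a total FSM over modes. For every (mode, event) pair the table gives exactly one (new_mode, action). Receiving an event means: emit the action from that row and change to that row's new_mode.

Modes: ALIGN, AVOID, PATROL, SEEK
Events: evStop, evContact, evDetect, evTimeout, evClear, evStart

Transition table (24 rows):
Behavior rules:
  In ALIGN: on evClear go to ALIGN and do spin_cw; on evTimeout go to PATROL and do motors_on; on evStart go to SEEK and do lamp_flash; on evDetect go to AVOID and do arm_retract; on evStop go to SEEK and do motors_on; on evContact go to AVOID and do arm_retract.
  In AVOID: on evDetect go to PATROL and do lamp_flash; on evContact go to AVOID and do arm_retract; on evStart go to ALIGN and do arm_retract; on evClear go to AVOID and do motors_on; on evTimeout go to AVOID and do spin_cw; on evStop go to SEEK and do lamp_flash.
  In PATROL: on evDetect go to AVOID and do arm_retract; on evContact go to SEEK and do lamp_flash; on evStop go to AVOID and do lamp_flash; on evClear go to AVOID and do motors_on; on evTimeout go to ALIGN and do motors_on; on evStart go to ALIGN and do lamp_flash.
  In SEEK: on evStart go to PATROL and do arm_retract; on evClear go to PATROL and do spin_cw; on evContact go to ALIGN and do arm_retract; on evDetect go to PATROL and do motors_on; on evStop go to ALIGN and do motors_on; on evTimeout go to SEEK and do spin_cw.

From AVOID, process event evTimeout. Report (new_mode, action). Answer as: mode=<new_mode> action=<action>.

current mode = AVOID; filter table to that mode:
  (AVOID, evDetect) → (PATROL, lamp_flash)
  (AVOID, evContact) → (AVOID, arm_retract)
  (AVOID, evStart) → (ALIGN, arm_retract)
  (AVOID, evClear) → (AVOID, motors_on)
  (AVOID, evTimeout) → (AVOID, spin_cw)  ← event matches
  (AVOID, evStop) → (SEEK, lamp_flash)
event = evTimeout selects (AVOID, spin_cw)

mode=AVOID action=spin_cw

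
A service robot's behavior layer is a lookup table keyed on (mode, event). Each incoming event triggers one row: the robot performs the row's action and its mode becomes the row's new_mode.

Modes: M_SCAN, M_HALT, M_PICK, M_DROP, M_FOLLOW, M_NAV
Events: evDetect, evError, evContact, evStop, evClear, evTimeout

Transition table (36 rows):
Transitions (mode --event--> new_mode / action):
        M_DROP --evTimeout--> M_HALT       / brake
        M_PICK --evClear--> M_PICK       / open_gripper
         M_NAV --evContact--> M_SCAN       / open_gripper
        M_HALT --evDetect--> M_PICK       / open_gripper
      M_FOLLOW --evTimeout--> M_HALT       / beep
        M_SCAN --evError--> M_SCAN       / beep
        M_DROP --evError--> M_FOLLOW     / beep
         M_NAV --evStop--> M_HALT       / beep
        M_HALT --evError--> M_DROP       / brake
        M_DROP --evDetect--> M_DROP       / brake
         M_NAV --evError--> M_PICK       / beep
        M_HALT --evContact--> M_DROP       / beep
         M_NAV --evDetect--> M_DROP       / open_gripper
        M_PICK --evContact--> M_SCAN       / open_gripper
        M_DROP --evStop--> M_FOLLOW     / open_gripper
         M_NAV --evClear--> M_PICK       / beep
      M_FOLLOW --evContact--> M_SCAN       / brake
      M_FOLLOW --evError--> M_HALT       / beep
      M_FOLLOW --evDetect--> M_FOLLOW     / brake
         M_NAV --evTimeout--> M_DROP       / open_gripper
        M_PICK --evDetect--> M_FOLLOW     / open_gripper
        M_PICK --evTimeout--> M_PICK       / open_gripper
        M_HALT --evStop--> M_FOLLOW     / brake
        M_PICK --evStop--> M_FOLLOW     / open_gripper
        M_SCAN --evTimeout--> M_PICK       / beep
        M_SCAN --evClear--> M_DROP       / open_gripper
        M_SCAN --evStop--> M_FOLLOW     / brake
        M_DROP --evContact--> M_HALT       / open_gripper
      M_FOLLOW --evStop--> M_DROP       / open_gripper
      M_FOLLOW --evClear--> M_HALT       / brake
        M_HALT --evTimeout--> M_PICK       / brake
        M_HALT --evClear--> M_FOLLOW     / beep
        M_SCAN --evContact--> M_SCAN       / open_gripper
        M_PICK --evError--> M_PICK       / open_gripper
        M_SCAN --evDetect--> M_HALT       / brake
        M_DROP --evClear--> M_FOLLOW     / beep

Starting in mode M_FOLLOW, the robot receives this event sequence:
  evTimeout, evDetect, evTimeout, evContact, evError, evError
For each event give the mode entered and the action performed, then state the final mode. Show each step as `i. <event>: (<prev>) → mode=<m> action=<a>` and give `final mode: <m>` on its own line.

1. evTimeout: (M_FOLLOW) → mode=M_HALT action=beep
2. evDetect: (M_HALT) → mode=M_PICK action=open_gripper
3. evTimeout: (M_PICK) → mode=M_PICK action=open_gripper
4. evContact: (M_PICK) → mode=M_SCAN action=open_gripper
5. evError: (M_SCAN) → mode=M_SCAN action=beep
6. evError: (M_SCAN) → mode=M_SCAN action=beep

final mode: M_SCAN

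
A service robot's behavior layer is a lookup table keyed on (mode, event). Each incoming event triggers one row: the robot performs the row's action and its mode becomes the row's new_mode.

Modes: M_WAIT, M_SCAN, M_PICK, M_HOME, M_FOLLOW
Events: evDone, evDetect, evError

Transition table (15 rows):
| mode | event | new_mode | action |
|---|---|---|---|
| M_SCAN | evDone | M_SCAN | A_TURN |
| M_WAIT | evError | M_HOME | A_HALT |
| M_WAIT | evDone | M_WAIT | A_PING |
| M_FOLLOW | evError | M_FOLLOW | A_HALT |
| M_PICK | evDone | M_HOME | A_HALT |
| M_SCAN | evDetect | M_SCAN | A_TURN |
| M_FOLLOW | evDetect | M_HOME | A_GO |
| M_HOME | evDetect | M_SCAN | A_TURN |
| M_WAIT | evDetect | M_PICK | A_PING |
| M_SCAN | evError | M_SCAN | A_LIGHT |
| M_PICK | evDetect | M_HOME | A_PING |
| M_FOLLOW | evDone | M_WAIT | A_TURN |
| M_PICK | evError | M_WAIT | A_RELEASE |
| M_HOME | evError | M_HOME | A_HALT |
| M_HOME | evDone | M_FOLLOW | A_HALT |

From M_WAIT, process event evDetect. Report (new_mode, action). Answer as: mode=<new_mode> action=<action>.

current mode = M_WAIT; filter table to that mode:
  (M_WAIT, evError) → (M_HOME, A_HALT)
  (M_WAIT, evDone) → (M_WAIT, A_PING)
  (M_WAIT, evDetect) → (M_PICK, A_PING)  ← event matches
event = evDetect selects (M_PICK, A_PING)

mode=M_PICK action=A_PING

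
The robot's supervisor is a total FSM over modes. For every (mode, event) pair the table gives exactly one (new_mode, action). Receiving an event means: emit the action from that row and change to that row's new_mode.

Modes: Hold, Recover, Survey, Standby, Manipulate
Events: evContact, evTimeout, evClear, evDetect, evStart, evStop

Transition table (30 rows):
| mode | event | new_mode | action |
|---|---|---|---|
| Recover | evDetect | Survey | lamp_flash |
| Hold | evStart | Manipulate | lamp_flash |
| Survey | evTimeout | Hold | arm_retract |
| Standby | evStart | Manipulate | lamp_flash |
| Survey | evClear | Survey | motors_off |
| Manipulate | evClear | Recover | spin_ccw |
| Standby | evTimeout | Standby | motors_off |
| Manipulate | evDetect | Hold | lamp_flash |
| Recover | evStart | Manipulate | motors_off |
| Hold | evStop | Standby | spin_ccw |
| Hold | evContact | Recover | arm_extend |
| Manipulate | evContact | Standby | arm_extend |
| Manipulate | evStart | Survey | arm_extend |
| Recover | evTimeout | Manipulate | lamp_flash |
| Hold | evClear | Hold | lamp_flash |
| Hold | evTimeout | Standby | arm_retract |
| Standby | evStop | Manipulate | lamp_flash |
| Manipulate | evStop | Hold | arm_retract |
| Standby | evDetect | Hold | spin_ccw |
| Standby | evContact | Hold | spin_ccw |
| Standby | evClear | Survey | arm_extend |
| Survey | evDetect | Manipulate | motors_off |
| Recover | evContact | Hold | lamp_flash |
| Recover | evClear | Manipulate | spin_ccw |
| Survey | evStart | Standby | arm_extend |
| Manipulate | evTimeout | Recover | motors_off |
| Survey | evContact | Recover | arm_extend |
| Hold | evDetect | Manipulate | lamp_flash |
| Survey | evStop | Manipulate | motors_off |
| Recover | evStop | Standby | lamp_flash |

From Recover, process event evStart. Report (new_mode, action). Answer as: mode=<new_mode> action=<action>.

current mode = Recover; filter table to that mode:
  (Recover, evDetect) → (Survey, lamp_flash)
  (Recover, evStart) → (Manipulate, motors_off)  ← event matches
  (Recover, evTimeout) → (Manipulate, lamp_flash)
  (Recover, evContact) → (Hold, lamp_flash)
  (Recover, evClear) → (Manipulate, spin_ccw)
  (Recover, evStop) → (Standby, lamp_flash)
event = evStart selects (Manipulate, motors_off)

mode=Manipulate action=motors_off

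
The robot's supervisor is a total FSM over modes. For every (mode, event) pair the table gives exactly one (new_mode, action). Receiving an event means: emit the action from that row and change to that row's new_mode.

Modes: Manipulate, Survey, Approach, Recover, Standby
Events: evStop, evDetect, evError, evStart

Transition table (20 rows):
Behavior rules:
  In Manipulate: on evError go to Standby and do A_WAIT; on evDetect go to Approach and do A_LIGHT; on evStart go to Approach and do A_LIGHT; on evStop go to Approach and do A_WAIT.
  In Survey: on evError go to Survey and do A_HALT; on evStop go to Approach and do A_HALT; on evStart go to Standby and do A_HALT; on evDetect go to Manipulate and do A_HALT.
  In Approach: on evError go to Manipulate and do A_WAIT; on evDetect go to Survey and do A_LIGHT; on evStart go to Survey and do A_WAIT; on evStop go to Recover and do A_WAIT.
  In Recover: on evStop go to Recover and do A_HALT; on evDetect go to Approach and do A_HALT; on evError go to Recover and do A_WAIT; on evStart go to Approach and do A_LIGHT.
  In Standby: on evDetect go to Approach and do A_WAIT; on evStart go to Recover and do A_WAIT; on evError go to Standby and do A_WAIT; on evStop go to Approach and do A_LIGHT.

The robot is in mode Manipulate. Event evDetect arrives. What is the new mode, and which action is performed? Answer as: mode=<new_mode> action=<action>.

current mode = Manipulate; filter table to that mode:
  (Manipulate, evError) → (Standby, A_WAIT)
  (Manipulate, evDetect) → (Approach, A_LIGHT)  ← event matches
  (Manipulate, evStart) → (Approach, A_LIGHT)
  (Manipulate, evStop) → (Approach, A_WAIT)
event = evDetect selects (Approach, A_LIGHT)

mode=Approach action=A_LIGHT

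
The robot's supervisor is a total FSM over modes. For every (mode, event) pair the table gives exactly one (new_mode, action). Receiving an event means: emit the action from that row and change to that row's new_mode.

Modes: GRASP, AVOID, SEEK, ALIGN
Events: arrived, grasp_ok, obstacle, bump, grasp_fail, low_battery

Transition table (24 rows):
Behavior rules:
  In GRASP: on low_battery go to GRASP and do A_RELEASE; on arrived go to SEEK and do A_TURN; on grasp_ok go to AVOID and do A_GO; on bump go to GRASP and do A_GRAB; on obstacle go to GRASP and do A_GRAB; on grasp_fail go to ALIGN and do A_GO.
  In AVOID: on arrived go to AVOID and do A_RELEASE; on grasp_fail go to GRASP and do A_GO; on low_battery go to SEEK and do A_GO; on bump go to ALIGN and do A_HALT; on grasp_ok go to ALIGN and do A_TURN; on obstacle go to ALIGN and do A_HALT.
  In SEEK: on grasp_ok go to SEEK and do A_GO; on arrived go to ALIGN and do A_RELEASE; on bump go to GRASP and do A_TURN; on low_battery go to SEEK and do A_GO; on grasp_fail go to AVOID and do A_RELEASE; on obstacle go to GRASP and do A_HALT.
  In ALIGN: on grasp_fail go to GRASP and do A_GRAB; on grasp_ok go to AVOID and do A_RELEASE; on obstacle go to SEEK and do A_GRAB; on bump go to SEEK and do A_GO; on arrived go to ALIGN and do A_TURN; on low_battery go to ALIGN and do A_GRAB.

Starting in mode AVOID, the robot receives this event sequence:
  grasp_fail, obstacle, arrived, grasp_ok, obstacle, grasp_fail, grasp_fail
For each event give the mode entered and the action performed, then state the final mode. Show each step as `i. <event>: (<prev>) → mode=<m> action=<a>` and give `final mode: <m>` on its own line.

1. grasp_fail: (AVOID) → mode=GRASP action=A_GO
2. obstacle: (GRASP) → mode=GRASP action=A_GRAB
3. arrived: (GRASP) → mode=SEEK action=A_TURN
4. grasp_ok: (SEEK) → mode=SEEK action=A_GO
5. obstacle: (SEEK) → mode=GRASP action=A_HALT
6. grasp_fail: (GRASP) → mode=ALIGN action=A_GO
7. grasp_fail: (ALIGN) → mode=GRASP action=A_GRAB

final mode: GRASP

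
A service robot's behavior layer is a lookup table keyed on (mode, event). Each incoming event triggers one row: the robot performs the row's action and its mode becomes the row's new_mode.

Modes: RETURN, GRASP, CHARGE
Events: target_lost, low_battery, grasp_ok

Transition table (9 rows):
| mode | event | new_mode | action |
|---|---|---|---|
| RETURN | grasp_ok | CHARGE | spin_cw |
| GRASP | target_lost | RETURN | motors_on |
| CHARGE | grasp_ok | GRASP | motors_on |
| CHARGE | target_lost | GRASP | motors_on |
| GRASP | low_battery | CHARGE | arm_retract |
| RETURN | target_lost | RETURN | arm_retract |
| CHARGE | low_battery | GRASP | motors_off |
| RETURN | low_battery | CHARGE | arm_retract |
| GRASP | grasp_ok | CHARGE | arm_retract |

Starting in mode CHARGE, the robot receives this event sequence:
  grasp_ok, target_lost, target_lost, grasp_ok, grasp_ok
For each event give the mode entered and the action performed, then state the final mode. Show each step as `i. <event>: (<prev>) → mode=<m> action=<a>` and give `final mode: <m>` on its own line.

final mode: GRASP

1. grasp_ok: (CHARGE) → mode=GRASP action=motors_on
2. target_lost: (GRASP) → mode=RETURN action=motors_on
3. target_lost: (RETURN) → mode=RETURN action=arm_retract
4. grasp_ok: (RETURN) → mode=CHARGE action=spin_cw
5. grasp_ok: (CHARGE) → mode=GRASP action=motors_on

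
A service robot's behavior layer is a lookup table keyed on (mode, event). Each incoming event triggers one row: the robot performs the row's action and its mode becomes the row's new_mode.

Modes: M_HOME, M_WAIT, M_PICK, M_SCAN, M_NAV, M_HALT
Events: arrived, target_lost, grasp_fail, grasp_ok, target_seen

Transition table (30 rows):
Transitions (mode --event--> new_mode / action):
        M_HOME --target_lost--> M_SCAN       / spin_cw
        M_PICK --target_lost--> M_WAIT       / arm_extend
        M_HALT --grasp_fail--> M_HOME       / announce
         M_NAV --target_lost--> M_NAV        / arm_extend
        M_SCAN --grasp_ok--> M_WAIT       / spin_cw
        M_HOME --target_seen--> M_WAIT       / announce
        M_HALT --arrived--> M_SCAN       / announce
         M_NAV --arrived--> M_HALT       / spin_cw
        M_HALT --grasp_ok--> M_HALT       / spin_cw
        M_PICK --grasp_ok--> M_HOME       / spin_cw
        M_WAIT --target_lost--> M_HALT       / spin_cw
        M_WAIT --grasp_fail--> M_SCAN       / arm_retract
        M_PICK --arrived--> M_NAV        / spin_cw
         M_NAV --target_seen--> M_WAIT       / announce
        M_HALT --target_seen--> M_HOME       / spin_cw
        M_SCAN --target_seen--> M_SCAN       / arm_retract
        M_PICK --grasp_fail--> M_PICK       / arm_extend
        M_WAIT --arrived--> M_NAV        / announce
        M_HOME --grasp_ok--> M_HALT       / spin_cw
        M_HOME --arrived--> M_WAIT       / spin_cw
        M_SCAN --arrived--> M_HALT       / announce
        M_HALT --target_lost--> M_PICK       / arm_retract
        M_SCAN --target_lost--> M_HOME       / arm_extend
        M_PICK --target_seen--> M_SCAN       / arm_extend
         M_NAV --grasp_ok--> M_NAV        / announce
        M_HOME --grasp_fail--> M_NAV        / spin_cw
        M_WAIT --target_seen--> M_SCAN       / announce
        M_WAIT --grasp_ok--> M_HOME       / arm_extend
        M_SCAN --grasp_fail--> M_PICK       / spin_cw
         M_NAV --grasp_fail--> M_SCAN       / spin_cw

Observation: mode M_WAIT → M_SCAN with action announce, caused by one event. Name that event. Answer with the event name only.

target_seen

try arrived: (M_WAIT, arrived) → (M_NAV, announce)
try target_lost: (M_WAIT, target_lost) → (M_HALT, spin_cw)
try grasp_fail: (M_WAIT, grasp_fail) → (M_SCAN, arm_retract)
try grasp_ok: (M_WAIT, grasp_ok) → (M_HOME, arm_extend)
try target_seen: (M_WAIT, target_seen) → (M_SCAN, announce)  ← matches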